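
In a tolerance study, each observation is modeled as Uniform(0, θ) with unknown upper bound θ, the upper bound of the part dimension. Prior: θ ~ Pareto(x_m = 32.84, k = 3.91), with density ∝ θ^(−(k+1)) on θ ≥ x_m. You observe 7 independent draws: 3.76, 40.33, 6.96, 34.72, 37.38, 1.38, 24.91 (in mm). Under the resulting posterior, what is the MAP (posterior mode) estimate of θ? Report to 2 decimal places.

40.33

A Pareto(scale x_m, shape k) prior on the upper bound θ of Uniform(0, θ) is conjugate: posterior is Pareto(max(x_m, max xᵢ), k + n).
Sample maximum = 40.33; prior scale x_m = 32.84 → posterior scale = max = 40.33.
Posterior shape = 3.91 + 7 = 10.91.
The Pareto density is decreasing on [x_m, ∞), so the mode is x_m = 40.33.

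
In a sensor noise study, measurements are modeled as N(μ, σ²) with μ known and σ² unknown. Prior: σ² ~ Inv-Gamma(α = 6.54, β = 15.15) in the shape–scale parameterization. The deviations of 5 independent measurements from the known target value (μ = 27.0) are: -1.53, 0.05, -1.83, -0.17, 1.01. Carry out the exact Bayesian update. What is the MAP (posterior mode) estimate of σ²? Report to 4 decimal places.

With known mean μ and an Inverse-Gamma(α, β) prior on σ², the Normal likelihood is conjugate: posterior is Inv-Gamma(α + n/2, β + Σ(xᵢ−μ)²/2).
Σ(xᵢ−μ)² = (-1.53)² + (0.05)² + (-1.83)² + (-0.17)² + (1.01)² = 6.7413.
Posterior: Inv-Gamma(6.54 + 5/2, 15.15 + 6.7413/2) = Inv-Gamma(9.04, 18.52065).
Mode = β/(α+1) = 18.52065/10.04 = 1.8447.

1.8447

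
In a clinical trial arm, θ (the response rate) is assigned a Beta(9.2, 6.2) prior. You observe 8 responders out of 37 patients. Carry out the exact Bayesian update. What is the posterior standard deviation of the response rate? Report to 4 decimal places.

The Beta prior is conjugate to a Binomial/Bernoulli likelihood; the update adds successes to α and failures to β.
Posterior: Beta(α+k, β+n−k) = Beta(9.2+8, 6.2+29) = Beta(17.2, 35.2).
Var = αβ/((α+β)²(α+β+1)) = 17.2·35.2/(52.4²·53.4) = 0.00412921; SD = √0.00412921 = 0.0643.

0.0643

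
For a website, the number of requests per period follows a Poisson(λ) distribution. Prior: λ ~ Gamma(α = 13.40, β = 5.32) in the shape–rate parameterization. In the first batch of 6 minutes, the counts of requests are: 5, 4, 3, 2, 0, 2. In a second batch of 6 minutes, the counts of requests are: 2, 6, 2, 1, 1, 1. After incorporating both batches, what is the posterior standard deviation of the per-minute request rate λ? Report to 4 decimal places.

With a Gamma(shape α, rate β) prior, the Poisson likelihood is conjugate: the posterior is Gamma(α + ΣXᵢ, β + n).
Batch 1: sum of counts S = 16 over n = 6 minutes.
After batch 1: Gamma(α+S, β+n) = Gamma(13.40+16, 5.32+6) = Gamma(29.40, 11.32).
Batch 2: sum of counts S = 13 over n = 6 minutes.
After batch 2: Gamma(α+S, β+n) = Gamma(29.40+13, 11.32+6) = Gamma(42.40, 17.32).
SD = √α/β = √42.40/17.32 = 0.3760.

0.3760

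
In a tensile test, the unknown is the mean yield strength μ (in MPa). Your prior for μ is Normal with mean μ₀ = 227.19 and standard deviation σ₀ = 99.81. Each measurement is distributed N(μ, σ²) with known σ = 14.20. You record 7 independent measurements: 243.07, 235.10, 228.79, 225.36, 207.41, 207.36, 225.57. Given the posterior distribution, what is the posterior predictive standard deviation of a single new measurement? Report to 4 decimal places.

For Normal data with known variance σ², a Normal(μ₀, σ₀²) prior on μ is conjugate. Posterior precision = 1/σ₀² + n/σ²; posterior mean is the precision-weighted average of μ₀ and x̄.
σ₀² = 99.81² = 9962.0361, σ² = 14.20² = 201.64; σ² + n·σ₀² = 201.64 + 7·9962.0361 = 69935.8927.
Posterior precision = 1/σ₀² + n/σ² = 1/9962.0361 + 7/201.64 = (σ² + n·σ₀²)/(σ₀²σ²) = 69935.8927/(9962.0361·201.64); posterior variance σₙ² = σ₀²σ²/(σ² + n·σ₀²) = 9962.0361·201.64/69935.8927 = 28.722661.
Predictive variance for one new observation = σₙ² + σ² = 9962.0361·201.64/69935.8927 + 201.64 = σ²·(σ₀² + 69935.8927)/69935.8927 = 201.64·79897.9288/69935.8927 = 230.362661; SD = √(201.64·79897.9288/69935.8927) = 15.1777.

15.1777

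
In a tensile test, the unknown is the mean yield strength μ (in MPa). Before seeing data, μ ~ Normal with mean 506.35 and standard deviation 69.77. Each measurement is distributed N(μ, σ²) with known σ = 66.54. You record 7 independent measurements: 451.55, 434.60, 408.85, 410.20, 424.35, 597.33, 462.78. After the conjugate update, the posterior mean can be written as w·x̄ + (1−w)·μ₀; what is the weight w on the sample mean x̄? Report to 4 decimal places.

0.8850

For Normal data with known variance σ², a Normal(μ₀, σ₀²) prior on μ is conjugate. Posterior precision = 1/σ₀² + n/σ²; posterior mean is the precision-weighted average of μ₀ and x̄.
σ₀² = 69.77² = 4867.8529, σ² = 66.54² = 4427.5716. Prior precision 1/σ₀² = 1/4867.8529; data precision n/σ² = 7/4427.5716.
w = (n/σ²)/(1/σ₀² + n/σ²) = n·σ₀²/(σ² + n·σ₀²) = 7·4867.8529/(4427.5716 + 7·4867.8529) = 34074.9703/38502.5419 = 0.8850.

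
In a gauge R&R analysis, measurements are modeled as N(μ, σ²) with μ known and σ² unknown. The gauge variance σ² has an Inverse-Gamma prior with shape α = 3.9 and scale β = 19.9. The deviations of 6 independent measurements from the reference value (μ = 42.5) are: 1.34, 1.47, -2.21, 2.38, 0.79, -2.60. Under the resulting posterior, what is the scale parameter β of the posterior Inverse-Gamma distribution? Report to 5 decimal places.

30.84455

With known mean μ and an Inverse-Gamma(α, β) prior on σ², the Normal likelihood is conjugate: posterior is Inv-Gamma(α + n/2, β + Σ(xᵢ−μ)²/2).
Σ(xᵢ−μ)² = (1.34)² + (1.47)² + (-2.21)² + (2.38)² + (0.79)² + (-2.60)² = 21.8891.
Posterior: Inv-Gamma(3.9 + 6/2, 19.9 + 21.8891/2) = Inv-Gamma(6.90, 30.84455).
Posterior β = 30.84455.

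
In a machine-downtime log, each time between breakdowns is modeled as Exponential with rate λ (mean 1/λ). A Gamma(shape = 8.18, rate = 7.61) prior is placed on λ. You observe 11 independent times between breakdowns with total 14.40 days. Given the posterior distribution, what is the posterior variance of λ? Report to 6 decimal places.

With a Gamma(shape α, rate β) prior on the exponential rate λ, the posterior after n observations with total T = Σxᵢ is Gamma(α+n, β+T).
Posterior: Gamma(8.18+11, 7.61+14.40) = Gamma(19.18, 22.01).
Var = α/β² = 0.039592.

0.039592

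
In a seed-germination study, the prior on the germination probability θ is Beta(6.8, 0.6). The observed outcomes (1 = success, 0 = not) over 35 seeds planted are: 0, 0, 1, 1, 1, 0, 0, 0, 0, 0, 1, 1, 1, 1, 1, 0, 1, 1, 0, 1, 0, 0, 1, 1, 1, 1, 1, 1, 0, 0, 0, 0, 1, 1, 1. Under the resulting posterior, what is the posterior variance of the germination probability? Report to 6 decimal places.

0.005358

The Beta prior is conjugate to a Binomial/Bernoulli likelihood; the update adds successes to α and failures to β.
Posterior: Beta(α+k, β+n−k) = Beta(6.8+20, 0.6+15) = Beta(26.8, 15.6).
Var = αβ/((α+β)²(α+β+1)) = 26.8·15.6/(42.4²·43.4) = 0.005358.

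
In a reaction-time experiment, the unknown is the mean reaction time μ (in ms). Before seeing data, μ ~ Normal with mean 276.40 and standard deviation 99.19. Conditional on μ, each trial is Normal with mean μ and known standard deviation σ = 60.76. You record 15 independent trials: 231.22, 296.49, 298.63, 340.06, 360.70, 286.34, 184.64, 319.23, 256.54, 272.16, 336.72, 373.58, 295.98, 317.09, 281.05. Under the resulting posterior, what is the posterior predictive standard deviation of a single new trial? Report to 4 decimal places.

62.7048

For Normal data with known variance σ², a Normal(μ₀, σ₀²) prior on μ is conjugate. Posterior precision = 1/σ₀² + n/σ²; posterior mean is the precision-weighted average of μ₀ and x̄.
σ₀² = 99.19² = 9838.6561, σ² = 60.76² = 3691.7776; σ² + n·σ₀² = 3691.7776 + 15·9838.6561 = 151271.6191.
Posterior precision = 1/σ₀² + n/σ² = 1/9838.6561 + 15/3691.7776 = (σ² + n·σ₀²)/(σ₀²σ²) = 151271.6191/(9838.6561·3691.7776); posterior variance σₙ² = σ₀²σ²/(σ² + n·σ₀²) = 9838.6561·3691.7776/151271.6191 = 240.111995.
Predictive variance for one new observation = σₙ² + σ² = 9838.6561·3691.7776/151271.6191 + 3691.7776 = σ²·(σ₀² + 151271.6191)/151271.6191 = 3691.7776·161110.2752/151271.6191 = 3931.889595; SD = √(3691.7776·161110.2752/151271.6191) = 62.7048.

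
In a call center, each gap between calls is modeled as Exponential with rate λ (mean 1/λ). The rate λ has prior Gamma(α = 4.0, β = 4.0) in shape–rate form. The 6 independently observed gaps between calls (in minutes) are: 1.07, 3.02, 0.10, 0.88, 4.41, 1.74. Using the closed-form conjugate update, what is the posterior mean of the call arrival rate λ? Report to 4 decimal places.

0.6570

With a Gamma(shape α, rate β) prior on the exponential rate λ, the posterior after n observations with total T = Σxᵢ is Gamma(α+n, β+T).
Sum of observations T = 11.22 minutes; n = 6.
Posterior: Gamma(4.0+6, 4.0+11.22) = Gamma(10.0, 15.22).
Posterior mean of λ = α/β = 10.0/15.22 = 0.6570.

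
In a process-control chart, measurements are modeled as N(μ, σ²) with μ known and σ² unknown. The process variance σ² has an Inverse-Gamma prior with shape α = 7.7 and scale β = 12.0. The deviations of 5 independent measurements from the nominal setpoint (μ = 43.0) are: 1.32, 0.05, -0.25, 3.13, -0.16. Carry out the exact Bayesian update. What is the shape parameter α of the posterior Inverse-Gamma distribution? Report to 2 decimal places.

With known mean μ and an Inverse-Gamma(α, β) prior on σ², the Normal likelihood is conjugate: posterior is Inv-Gamma(α + n/2, β + Σ(xᵢ−μ)²/2).
Σ(xᵢ−μ)² = (1.32)² + (0.05)² + (-0.25)² + (3.13)² + (-0.16)² = 11.6299.
Posterior: Inv-Gamma(7.7 + 5/2, 12.0 + 11.6299/2) = Inv-Gamma(10.20, 17.81495).
Posterior α = 10.20.

10.20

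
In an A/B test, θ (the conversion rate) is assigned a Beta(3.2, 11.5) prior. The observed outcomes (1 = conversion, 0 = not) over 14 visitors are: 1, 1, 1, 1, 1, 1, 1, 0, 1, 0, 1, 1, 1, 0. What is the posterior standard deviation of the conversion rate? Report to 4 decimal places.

0.0917

The Beta prior is conjugate to a Binomial/Bernoulli likelihood; the update adds successes to α and failures to β.
Posterior: Beta(α+k, β+n−k) = Beta(3.2+11, 11.5+3) = Beta(14.2, 14.5).
Var = αβ/((α+β)²(α+β+1)) = 14.2·14.5/(28.7²·29.7) = 0.00841659; SD = √0.00841659 = 0.0917.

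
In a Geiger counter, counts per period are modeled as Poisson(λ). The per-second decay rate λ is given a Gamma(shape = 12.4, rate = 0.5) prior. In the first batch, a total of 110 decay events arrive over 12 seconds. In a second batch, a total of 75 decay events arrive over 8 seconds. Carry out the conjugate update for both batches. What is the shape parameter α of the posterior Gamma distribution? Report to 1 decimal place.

With a Gamma(shape α, rate β) prior, the Poisson likelihood is conjugate: the posterior is Gamma(α + ΣXᵢ, β + n).
After batch 1: Gamma(α+S, β+n) = Gamma(12.4+110, 0.5+12) = Gamma(122.4, 12.5).
After batch 2: Gamma(α+S, β+n) = Gamma(122.4+75, 12.5+8) = Gamma(197.4, 20.5).
Posterior α = 197.4.

197.4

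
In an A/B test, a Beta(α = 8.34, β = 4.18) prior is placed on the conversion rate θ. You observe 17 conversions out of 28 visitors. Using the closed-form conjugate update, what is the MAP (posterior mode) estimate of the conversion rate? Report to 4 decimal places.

0.6319

The Beta prior is conjugate to a Binomial/Bernoulli likelihood; the update adds successes to α and failures to β.
Posterior: Beta(α+k, β+n−k) = Beta(8.34+17, 4.18+11) = Beta(25.34, 15.18).
Mode of Beta(a,b) for a,b>1 is (a−1)/(a+b−2) = 24.34/38.52 = 0.6319.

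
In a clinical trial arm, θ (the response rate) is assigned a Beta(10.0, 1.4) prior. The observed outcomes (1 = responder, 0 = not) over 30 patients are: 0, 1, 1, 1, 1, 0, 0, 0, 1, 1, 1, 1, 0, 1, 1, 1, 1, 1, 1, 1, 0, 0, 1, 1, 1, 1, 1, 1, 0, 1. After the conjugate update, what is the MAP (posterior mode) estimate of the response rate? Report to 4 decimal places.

The Beta prior is conjugate to a Binomial/Bernoulli likelihood; the update adds successes to α and failures to β.
Posterior: Beta(α+k, β+n−k) = Beta(10.0+22, 1.4+8) = Beta(32.0, 9.4).
Mode of Beta(a,b) for a,b>1 is (a−1)/(a+b−2) = 31.0/39.4 = 0.7868.

0.7868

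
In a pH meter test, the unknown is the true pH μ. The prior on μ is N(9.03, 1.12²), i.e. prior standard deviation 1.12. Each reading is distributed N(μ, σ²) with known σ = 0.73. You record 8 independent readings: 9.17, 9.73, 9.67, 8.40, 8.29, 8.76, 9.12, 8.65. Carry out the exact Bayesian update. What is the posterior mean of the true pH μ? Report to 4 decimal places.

8.9766

For Normal data with known variance σ², a Normal(μ₀, σ₀²) prior on μ is conjugate. Posterior precision = 1/σ₀² + n/σ²; posterior mean is the precision-weighted average of μ₀ and x̄.
Σxᵢ = 9.17 + 9.73 + 9.67 + 8.40 + 8.29 + 8.76 + 9.12 + 8.65 = 71.79, so n·x̄ = 71.79.
σ₀² = 1.12² = 1.2544, σ² = 0.73² = 0.5329; σ² + n·σ₀² = 0.5329 + 8·1.2544 = 10.5681.
Posterior mean = (μ₀/σ₀² + n·x̄/σ²)/(1/σ₀² + n/σ²) = (σ²·μ₀ + σ₀²·n·x̄)/(σ² + n·σ₀²) = (0.5329·9.03 + 1.2544·71.79)/10.5681 = 94.865463/10.5681 = 8.9766.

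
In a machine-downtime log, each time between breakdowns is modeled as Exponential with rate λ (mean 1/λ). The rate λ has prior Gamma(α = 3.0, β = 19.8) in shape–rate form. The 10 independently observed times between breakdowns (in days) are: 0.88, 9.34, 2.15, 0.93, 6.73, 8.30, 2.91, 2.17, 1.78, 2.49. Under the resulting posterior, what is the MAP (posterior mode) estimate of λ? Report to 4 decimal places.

0.2088

With a Gamma(shape α, rate β) prior on the exponential rate λ, the posterior after n observations with total T = Σxᵢ is Gamma(α+n, β+T).
Sum of observations T = 37.68 days; n = 10.
Posterior: Gamma(3.0+10, 19.8+37.68) = Gamma(13.0, 57.48).
Mode = (α−1)/β = 0.2088.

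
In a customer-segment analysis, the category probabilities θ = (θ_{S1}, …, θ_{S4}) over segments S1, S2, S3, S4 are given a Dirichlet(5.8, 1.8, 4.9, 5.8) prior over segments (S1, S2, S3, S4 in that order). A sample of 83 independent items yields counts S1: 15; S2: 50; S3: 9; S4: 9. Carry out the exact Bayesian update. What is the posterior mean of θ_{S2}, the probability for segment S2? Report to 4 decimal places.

0.5114

The Dirichlet prior is conjugate to the Multinomial likelihood: each posterior αⱼ = prior αⱼ + observed count nⱼ.
Posterior concentration: (20.8, 51.8, 13.9, 14.8), total = 101.3.
E[θ_{S2}|data] = α_{S2}/Σα = 51.8/101.3 = 0.5114.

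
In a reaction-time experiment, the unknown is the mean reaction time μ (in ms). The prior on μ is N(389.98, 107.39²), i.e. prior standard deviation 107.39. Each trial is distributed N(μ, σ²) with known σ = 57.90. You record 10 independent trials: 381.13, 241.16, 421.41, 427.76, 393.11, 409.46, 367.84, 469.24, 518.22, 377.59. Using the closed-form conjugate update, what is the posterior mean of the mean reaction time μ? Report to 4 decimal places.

For Normal data with known variance σ², a Normal(μ₀, σ₀²) prior on μ is conjugate. Posterior precision = 1/σ₀² + n/σ²; posterior mean is the precision-weighted average of μ₀ and x̄.
Σxᵢ = 381.13 + 241.16 + 421.41 + 427.76 + 393.11 + 409.46 + 367.84 + 469.24 + 518.22 + 377.59 = 4006.92, so n·x̄ = 4006.92.
σ₀² = 107.39² = 11532.6121, σ² = 57.90² = 3352.41; σ² + n·σ₀² = 3352.41 + 10·11532.6121 = 118678.531.
Posterior mean = (μ₀/σ₀² + n·x̄/σ²)/(1/σ₀² + n/σ²) = (σ²·μ₀ + σ₀²·n·x̄)/(σ² + n·σ₀²) = (3352.41·389.98 + 11532.6121·4006.92)/118678.531 = 47517626.927532/118678.531 = 400.3894.

400.3894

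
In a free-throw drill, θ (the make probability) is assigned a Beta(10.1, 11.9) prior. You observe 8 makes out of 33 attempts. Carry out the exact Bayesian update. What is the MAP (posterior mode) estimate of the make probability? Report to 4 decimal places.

The Beta prior is conjugate to a Binomial/Bernoulli likelihood; the update adds successes to α and failures to β.
Posterior: Beta(α+k, β+n−k) = Beta(10.1+8, 11.9+25) = Beta(18.1, 36.9).
Mode of Beta(a,b) for a,b>1 is (a−1)/(a+b−2) = 17.1/53.0 = 0.3226.

0.3226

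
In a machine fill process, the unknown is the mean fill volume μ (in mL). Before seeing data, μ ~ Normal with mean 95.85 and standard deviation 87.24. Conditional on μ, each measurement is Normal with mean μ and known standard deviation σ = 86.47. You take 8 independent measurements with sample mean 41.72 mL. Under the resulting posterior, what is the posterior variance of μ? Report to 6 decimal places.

832.410015

For Normal data with known variance σ², a Normal(μ₀, σ₀²) prior on μ is conjugate. Posterior precision = 1/σ₀² + n/σ²; posterior mean is the precision-weighted average of μ₀ and x̄.
σ₀² = 87.24² = 7610.8176, σ² = 86.47² = 7477.0609; σ² + n·σ₀² = 7477.0609 + 8·7610.8176 = 68363.6017.
Posterior precision = 1/σ₀² + n/σ² = 1/7610.8176 + 8/7477.0609 = (σ² + n·σ₀²)/(σ₀²σ²) = 68363.6017/(7610.8176·7477.0609); posterior variance σₙ² = σ₀²σ²/(σ² + n·σ₀²) = 7610.8176·7477.0609/68363.6017 = 832.410015.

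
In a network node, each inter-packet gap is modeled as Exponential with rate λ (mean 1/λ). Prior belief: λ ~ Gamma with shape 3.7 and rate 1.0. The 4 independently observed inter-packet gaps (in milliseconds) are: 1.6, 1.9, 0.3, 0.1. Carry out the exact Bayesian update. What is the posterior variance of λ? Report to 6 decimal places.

0.320700

With a Gamma(shape α, rate β) prior on the exponential rate λ, the posterior after n observations with total T = Σxᵢ is Gamma(α+n, β+T).
Sum of observations T = 3.9 milliseconds; n = 4.
Posterior: Gamma(3.7+4, 1.0+3.9) = Gamma(7.7, 4.9).
Var = α/β² = 0.320700.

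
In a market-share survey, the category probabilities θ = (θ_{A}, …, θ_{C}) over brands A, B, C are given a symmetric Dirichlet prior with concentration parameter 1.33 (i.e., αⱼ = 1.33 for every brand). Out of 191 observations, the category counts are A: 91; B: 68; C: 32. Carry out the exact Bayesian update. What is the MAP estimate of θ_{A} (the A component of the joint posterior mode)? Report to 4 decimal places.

The Dirichlet prior is conjugate to the Multinomial likelihood: each posterior αⱼ = prior αⱼ + observed count nⱼ.
Posterior concentration: (92.33, 69.33, 33.33), total = 194.99.
Joint mode component: (α_{A}−1)/(Σα−K) = 91.33/191.99 = 0.4757.

0.4757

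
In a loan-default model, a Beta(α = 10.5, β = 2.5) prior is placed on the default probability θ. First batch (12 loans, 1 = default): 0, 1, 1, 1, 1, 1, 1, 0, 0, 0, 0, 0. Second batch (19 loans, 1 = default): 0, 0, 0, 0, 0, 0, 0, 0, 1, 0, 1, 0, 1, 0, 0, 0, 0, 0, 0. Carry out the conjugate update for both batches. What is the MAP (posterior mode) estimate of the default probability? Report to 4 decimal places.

0.4405

The Beta prior is conjugate to a Binomial/Bernoulli likelihood; the update adds successes to α and failures to β.
After batch 1: Beta(10.5+6, 2.5+6) = Beta(16.5, 8.5).
After batch 2: Beta(16.5+3, 8.5+16) = Beta(19.5, 24.5).
Mode of Beta(a,b) for a,b>1 is (a−1)/(a+b−2) = 18.5/42.0 = 0.4405.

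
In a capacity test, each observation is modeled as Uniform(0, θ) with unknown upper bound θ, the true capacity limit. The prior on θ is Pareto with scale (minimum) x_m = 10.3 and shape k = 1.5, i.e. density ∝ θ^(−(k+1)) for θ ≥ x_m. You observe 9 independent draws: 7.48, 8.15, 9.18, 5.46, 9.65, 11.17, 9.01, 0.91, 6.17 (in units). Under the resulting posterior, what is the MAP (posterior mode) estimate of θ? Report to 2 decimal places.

11.17

A Pareto(scale x_m, shape k) prior on the upper bound θ of Uniform(0, θ) is conjugate: posterior is Pareto(max(x_m, max xᵢ), k + n).
Sample maximum = 11.17; prior scale x_m = 10.3 → posterior scale = max = 11.17.
Posterior shape = 1.5 + 9 = 10.5.
The Pareto density is decreasing on [x_m, ∞), so the mode is x_m = 11.17.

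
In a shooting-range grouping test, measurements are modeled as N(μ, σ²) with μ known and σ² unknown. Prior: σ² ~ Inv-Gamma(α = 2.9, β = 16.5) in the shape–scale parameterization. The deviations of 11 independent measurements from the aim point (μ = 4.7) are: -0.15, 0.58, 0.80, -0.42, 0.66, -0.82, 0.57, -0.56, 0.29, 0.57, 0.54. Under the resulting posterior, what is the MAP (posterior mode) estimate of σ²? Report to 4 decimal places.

1.9480

With known mean μ and an Inverse-Gamma(α, β) prior on σ², the Normal likelihood is conjugate: posterior is Inv-Gamma(α + n/2, β + Σ(xᵢ−μ)²/2).
Σ(xᵢ−μ)² = (-0.15)² + (0.58)² + (0.80)² + (-0.42)² + (0.66)² + (-0.82)² + (0.57)² + (-0.56)² + (0.29)² + (0.57)² + (0.54)² = 3.6224.
Posterior: Inv-Gamma(2.9 + 11/2, 16.5 + 3.6224/2) = Inv-Gamma(8.40, 18.31120).
Mode = β/(α+1) = 18.31120/9.40 = 1.9480.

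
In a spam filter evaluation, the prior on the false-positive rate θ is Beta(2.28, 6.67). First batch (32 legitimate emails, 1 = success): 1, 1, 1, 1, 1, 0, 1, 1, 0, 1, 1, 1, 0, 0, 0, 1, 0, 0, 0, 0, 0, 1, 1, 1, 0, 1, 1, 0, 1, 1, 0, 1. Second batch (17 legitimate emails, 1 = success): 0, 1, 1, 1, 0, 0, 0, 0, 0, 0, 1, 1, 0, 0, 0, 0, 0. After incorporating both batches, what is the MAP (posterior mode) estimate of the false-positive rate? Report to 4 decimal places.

The Beta prior is conjugate to a Binomial/Bernoulli likelihood; the update adds successes to α and failures to β.
After batch 1: Beta(2.28+19, 6.67+13) = Beta(21.28, 19.67).
After batch 2: Beta(21.28+5, 19.67+12) = Beta(26.28, 31.67).
Mode of Beta(a,b) for a,b>1 is (a−1)/(a+b−2) = 25.28/55.95 = 0.4518.

0.4518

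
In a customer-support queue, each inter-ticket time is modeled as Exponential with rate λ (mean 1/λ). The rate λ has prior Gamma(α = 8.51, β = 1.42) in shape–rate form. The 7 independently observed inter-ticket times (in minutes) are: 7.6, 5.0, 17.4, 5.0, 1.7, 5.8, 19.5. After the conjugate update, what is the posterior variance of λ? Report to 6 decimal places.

0.003856

With a Gamma(shape α, rate β) prior on the exponential rate λ, the posterior after n observations with total T = Σxᵢ is Gamma(α+n, β+T).
Sum of observations T = 62.0 minutes; n = 7.
Posterior: Gamma(8.51+7, 1.42+62.0) = Gamma(15.51, 63.42).
Var = α/β² = 0.003856.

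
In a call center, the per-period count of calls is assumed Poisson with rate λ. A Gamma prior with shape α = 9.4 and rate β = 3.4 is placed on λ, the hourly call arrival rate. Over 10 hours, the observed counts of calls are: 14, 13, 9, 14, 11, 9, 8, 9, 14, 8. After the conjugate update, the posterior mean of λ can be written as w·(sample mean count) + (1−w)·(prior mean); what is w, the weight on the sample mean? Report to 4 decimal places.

0.7463

With a Gamma(shape α, rate β) prior, the Poisson likelihood is conjugate: the posterior is Gamma(α + ΣXᵢ, β + n).
Posterior mean = (α₀+S)/(β₀+n) = [n/(β₀+n)]·(S/n) + [β₀/(β₀+n)]·(α₀/β₀), so only n and β₀ enter the weight.
Weight on data w = n/(β₀+n) = 10/(3.4+10) = 10/13.4 = 0.7463.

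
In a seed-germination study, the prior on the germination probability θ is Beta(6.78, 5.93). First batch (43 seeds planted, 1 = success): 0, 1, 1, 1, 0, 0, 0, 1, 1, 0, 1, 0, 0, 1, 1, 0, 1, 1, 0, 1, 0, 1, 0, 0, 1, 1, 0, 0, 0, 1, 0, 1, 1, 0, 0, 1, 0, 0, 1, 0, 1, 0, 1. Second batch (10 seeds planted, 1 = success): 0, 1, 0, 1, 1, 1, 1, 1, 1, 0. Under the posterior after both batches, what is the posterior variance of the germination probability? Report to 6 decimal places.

The Beta prior is conjugate to a Binomial/Bernoulli likelihood; the update adds successes to α and failures to β.
After batch 1: Beta(6.78+21, 5.93+22) = Beta(27.78, 27.93).
After batch 2: Beta(27.78+7, 27.93+3) = Beta(34.78, 30.93).
Var = αβ/((α+β)²(α+β+1)) = 34.78·30.93/(65.71²·66.71) = 0.003735.

0.003735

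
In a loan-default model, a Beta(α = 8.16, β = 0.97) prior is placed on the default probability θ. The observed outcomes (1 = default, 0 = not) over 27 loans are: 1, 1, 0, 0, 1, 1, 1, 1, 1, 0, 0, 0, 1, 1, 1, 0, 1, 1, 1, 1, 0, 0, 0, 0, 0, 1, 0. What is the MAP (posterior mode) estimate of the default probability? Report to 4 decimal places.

The Beta prior is conjugate to a Binomial/Bernoulli likelihood; the update adds successes to α and failures to β.
Posterior: Beta(α+k, β+n−k) = Beta(8.16+15, 0.97+12) = Beta(23.16, 12.97).
Mode of Beta(a,b) for a,b>1 is (a−1)/(a+b−2) = 22.16/34.13 = 0.6493.

0.6493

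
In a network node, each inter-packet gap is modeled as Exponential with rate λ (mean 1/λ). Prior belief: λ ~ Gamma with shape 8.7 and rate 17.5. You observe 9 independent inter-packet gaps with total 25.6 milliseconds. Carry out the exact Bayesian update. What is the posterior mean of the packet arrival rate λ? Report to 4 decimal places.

0.4107

With a Gamma(shape α, rate β) prior on the exponential rate λ, the posterior after n observations with total T = Σxᵢ is Gamma(α+n, β+T).
Posterior: Gamma(8.7+9, 17.5+25.6) = Gamma(17.7, 43.1).
Posterior mean of λ = α/β = 17.7/43.1 = 0.4107.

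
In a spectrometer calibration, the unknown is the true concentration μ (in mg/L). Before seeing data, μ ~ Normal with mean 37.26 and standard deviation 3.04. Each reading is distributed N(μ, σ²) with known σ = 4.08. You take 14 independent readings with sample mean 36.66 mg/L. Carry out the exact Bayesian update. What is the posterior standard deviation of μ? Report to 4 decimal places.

1.0264

For Normal data with known variance σ², a Normal(μ₀, σ₀²) prior on μ is conjugate. Posterior precision = 1/σ₀² + n/σ²; posterior mean is the precision-weighted average of μ₀ and x̄.
σ₀² = 3.04² = 9.2416, σ² = 4.08² = 16.6464; σ² + n·σ₀² = 16.6464 + 14·9.2416 = 146.0288.
Posterior precision = 1/σ₀² + n/σ² = 1/9.2416 + 14/16.6464 = (σ² + n·σ₀²)/(σ₀²σ²) = 146.0288/(9.2416·16.6464); posterior variance σₙ² = σ₀²σ²/(σ² + n·σ₀²) = 9.2416·16.6464/146.0288 = 1.053487.
Posterior SD = √σₙ² = √(9.2416·16.6464/146.0288) = 1.0264.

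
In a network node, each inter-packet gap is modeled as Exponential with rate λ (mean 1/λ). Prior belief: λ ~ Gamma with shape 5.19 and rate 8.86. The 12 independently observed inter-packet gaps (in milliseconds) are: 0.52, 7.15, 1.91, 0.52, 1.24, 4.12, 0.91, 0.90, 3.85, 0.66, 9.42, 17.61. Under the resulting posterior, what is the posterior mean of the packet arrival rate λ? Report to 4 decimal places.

0.2981

With a Gamma(shape α, rate β) prior on the exponential rate λ, the posterior after n observations with total T = Σxᵢ is Gamma(α+n, β+T).
Sum of observations T = 48.81 milliseconds; n = 12.
Posterior: Gamma(5.19+12, 8.86+48.81) = Gamma(17.19, 57.67).
Posterior mean of λ = α/β = 17.19/57.67 = 0.2981.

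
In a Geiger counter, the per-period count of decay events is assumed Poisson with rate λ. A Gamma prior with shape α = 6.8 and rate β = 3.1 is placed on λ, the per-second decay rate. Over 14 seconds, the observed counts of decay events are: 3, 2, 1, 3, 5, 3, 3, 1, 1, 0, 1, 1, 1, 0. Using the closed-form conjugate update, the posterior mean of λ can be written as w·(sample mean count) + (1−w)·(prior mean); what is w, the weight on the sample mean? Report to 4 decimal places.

0.8187

With a Gamma(shape α, rate β) prior, the Poisson likelihood is conjugate: the posterior is Gamma(α + ΣXᵢ, β + n).
Posterior mean = (α₀+S)/(β₀+n) = [n/(β₀+n)]·(S/n) + [β₀/(β₀+n)]·(α₀/β₀), so only n and β₀ enter the weight.
Weight on data w = n/(β₀+n) = 14/(3.1+14) = 14/17.1 = 0.8187.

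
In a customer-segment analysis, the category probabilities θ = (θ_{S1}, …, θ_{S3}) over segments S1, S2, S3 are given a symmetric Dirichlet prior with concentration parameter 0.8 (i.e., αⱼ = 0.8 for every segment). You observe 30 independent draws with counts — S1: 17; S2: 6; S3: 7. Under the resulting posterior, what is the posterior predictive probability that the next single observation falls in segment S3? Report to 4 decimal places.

The Dirichlet prior is conjugate to the Multinomial likelihood: each posterior αⱼ = prior αⱼ + observed count nⱼ.
Posterior concentration: (17.8, 6.8, 7.8), total = 32.4.
P(next = S3 | data) = α_{S3}/Σα = 0.2407.

0.2407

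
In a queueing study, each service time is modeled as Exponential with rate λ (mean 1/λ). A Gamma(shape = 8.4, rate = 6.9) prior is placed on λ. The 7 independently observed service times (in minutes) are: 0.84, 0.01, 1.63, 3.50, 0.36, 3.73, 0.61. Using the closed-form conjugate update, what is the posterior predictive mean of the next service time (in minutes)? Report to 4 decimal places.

1.2208

With a Gamma(shape α, rate β) prior on the exponential rate λ, the posterior after n observations with total T = Σxᵢ is Gamma(α+n, β+T).
Sum of observations T = 10.68 minutes; n = 7.
Posterior: Gamma(8.4+7, 6.9+10.68) = Gamma(15.4, 17.58).
The predictive distribution for the next observation is Lomax; its mean is β/(α−1) = 17.58/14.4 = 1.2208.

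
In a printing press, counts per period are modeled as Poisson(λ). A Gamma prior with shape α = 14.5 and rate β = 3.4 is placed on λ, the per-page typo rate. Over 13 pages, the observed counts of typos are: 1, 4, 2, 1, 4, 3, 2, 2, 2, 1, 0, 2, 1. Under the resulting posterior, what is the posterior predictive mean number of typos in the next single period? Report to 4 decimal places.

2.4085

With a Gamma(shape α, rate β) prior, the Poisson likelihood is conjugate: the posterior is Gamma(α + ΣXᵢ, β + n).
Sum of counts S = 25 over n = 13 pages.
Posterior: Gamma(α+S, β+n) = Gamma(14.5+25, 3.4+13) = Gamma(39.5, 16.4).
The predictive distribution for one future period is NegBinom with mean α/β = 2.4085.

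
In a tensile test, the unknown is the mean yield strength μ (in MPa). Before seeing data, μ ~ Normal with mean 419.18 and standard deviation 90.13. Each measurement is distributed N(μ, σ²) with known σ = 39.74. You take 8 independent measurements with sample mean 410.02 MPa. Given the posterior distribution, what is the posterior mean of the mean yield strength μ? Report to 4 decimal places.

For Normal data with known variance σ², a Normal(μ₀, σ₀²) prior on μ is conjugate. Posterior precision = 1/σ₀² + n/σ²; posterior mean is the precision-weighted average of μ₀ and x̄.
n·x̄ = 8·410.02 = 3280.16.
σ₀² = 90.13² = 8123.4169, σ² = 39.74² = 1579.2676; σ² + n·σ₀² = 1579.2676 + 8·8123.4169 = 66566.6028.
Posterior mean = (μ₀/σ₀² + n·x̄/σ²)/(1/σ₀² + n/σ²) = (σ²·μ₀ + σ₀²·n·x̄)/(σ² + n·σ₀²) = (1579.2676·419.18 + 8123.4169·3280.16)/66566.6028 = 27308104.571272/66566.6028 = 410.2373.

410.2373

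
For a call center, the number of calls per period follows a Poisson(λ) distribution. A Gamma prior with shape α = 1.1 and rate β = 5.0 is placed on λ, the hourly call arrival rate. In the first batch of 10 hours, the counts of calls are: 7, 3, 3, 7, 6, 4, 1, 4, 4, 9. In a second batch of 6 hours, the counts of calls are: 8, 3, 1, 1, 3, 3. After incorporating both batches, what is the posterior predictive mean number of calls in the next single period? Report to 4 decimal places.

With a Gamma(shape α, rate β) prior, the Poisson likelihood is conjugate: the posterior is Gamma(α + ΣXᵢ, β + n).
Batch 1: sum of counts S = 48 over n = 10 hours.
After batch 1: Gamma(α+S, β+n) = Gamma(1.1+48, 5.0+10) = Gamma(49.1, 15.0).
Batch 2: sum of counts S = 19 over n = 6 hours.
After batch 2: Gamma(α+S, β+n) = Gamma(49.1+19, 15.0+6) = Gamma(68.1, 21.0).
The predictive distribution for one future period is NegBinom with mean α/β = 3.2429.

3.2429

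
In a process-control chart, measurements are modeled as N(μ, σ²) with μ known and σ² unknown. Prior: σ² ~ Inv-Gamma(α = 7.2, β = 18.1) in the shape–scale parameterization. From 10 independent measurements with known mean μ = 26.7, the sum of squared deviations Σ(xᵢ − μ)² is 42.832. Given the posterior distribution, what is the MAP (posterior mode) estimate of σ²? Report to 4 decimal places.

With known mean μ and an Inverse-Gamma(α, β) prior on σ², the Normal likelihood is conjugate: posterior is Inv-Gamma(α + n/2, β + Σ(xᵢ−μ)²/2).
Posterior: Inv-Gamma(7.2 + 10/2, 18.1 + 42.832/2) = Inv-Gamma(12.20, 39.5160).
Mode = β/(α+1) = 39.5160/13.20 = 2.9936.

2.9936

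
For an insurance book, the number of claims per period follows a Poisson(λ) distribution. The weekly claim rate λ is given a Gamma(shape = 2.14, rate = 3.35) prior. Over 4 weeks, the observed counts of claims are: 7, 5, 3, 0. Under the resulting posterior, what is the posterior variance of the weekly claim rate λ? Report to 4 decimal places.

With a Gamma(shape α, rate β) prior, the Poisson likelihood is conjugate: the posterior is Gamma(α + ΣXᵢ, β + n).
Sum of counts S = 15 over n = 4 weeks.
Posterior: Gamma(α+S, β+n) = Gamma(2.14+15, 3.35+4) = Gamma(17.14, 7.35).
Var = α/β² = 17.14/7.35² = 0.3173.

0.3173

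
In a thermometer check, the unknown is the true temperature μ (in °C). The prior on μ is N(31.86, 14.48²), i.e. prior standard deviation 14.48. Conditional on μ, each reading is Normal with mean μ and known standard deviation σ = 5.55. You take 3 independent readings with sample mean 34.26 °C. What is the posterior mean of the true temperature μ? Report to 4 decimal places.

34.1480

For Normal data with known variance σ², a Normal(μ₀, σ₀²) prior on μ is conjugate. Posterior precision = 1/σ₀² + n/σ²; posterior mean is the precision-weighted average of μ₀ and x̄.
n·x̄ = 3·34.26 = 102.78.
σ₀² = 14.48² = 209.6704, σ² = 5.55² = 30.8025; σ² + n·σ₀² = 30.8025 + 3·209.6704 = 659.8137.
Posterior mean = (μ₀/σ₀² + n·x̄/σ²)/(1/σ₀² + n/σ²) = (σ²·μ₀ + σ₀²·n·x̄)/(σ² + n·σ₀²) = (30.8025·31.86 + 209.6704·102.78)/659.8137 = 22531.291362/659.8137 = 34.1480.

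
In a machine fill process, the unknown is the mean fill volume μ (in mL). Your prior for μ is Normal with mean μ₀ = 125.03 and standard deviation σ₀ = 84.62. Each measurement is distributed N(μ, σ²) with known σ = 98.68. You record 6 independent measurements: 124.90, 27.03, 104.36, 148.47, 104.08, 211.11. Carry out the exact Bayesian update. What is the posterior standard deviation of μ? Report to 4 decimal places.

36.3741

For Normal data with known variance σ², a Normal(μ₀, σ₀²) prior on μ is conjugate. Posterior precision = 1/σ₀² + n/σ²; posterior mean is the precision-weighted average of μ₀ and x̄.
σ₀² = 84.62² = 7160.5444, σ² = 98.68² = 9737.7424; σ² + n·σ₀² = 9737.7424 + 6·7160.5444 = 52701.0088.
Posterior precision = 1/σ₀² + n/σ² = 1/7160.5444 + 6/9737.7424 = (σ² + n·σ₀²)/(σ₀²σ²) = 52701.0088/(7160.5444·9737.7424); posterior variance σₙ² = σ₀²σ²/(σ² + n·σ₀²) = 7160.5444·9737.7424/52701.0088 = 1323.077839.
Posterior SD = √σₙ² = √(7160.5444·9737.7424/52701.0088) = 36.3741.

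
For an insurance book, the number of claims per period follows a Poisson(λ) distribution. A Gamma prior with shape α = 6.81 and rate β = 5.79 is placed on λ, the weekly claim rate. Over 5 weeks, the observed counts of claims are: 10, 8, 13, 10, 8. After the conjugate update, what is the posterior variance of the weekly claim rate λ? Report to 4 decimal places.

0.4794

With a Gamma(shape α, rate β) prior, the Poisson likelihood is conjugate: the posterior is Gamma(α + ΣXᵢ, β + n).
Sum of counts S = 49 over n = 5 weeks.
Posterior: Gamma(α+S, β+n) = Gamma(6.81+49, 5.79+5) = Gamma(55.81, 10.79).
Var = α/β² = 55.81/10.79² = 0.4794.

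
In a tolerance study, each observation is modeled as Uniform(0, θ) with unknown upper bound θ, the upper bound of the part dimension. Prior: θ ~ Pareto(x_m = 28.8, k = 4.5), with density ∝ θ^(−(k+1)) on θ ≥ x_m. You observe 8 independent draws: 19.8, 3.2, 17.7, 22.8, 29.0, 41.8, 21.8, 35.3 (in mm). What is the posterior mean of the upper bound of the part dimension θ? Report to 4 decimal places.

A Pareto(scale x_m, shape k) prior on the upper bound θ of Uniform(0, θ) is conjugate: posterior is Pareto(max(x_m, max xᵢ), k + n).
Sample maximum = 41.8; prior scale x_m = 28.8 → posterior scale = max = 41.8.
Posterior shape = 4.5 + 8 = 12.5.
E[θ|data] = k·x_m/(k−1) = 12.5·41.8/11.5 = 45.4348.

45.4348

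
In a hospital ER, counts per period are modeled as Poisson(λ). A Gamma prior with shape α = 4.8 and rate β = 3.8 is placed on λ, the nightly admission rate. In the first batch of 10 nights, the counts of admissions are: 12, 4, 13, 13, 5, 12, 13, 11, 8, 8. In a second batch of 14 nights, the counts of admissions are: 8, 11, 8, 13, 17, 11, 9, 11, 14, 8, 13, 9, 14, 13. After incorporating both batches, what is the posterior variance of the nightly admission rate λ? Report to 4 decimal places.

With a Gamma(shape α, rate β) prior, the Poisson likelihood is conjugate: the posterior is Gamma(α + ΣXᵢ, β + n).
Batch 1: sum of counts S = 99 over n = 10 nights.
After batch 1: Gamma(α+S, β+n) = Gamma(4.8+99, 3.8+10) = Gamma(103.8, 13.8).
Batch 2: sum of counts S = 159 over n = 14 nights.
After batch 2: Gamma(α+S, β+n) = Gamma(103.8+159, 13.8+14) = Gamma(262.8, 27.8).
Var = α/β² = 262.8/27.8² = 0.3400.

0.3400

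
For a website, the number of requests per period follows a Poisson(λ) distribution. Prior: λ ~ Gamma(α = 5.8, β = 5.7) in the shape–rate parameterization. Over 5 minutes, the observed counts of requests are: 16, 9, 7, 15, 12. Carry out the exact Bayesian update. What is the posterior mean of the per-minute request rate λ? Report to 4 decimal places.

With a Gamma(shape α, rate β) prior, the Poisson likelihood is conjugate: the posterior is Gamma(α + ΣXᵢ, β + n).
Sum of counts S = 59 over n = 5 minutes.
Posterior: Gamma(α+S, β+n) = Gamma(5.8+59, 5.7+5) = Gamma(64.8, 10.7).
Posterior mean = α/β = 64.8/10.7 = 6.0561.

6.0561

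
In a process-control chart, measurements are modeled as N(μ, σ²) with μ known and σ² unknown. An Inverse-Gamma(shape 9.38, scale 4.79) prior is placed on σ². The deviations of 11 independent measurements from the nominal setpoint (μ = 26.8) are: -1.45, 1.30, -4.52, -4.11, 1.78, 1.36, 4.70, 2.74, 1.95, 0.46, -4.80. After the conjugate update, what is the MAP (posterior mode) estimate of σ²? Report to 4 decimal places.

3.5379

With known mean μ and an Inverse-Gamma(α, β) prior on σ², the Normal likelihood is conjugate: posterior is Inv-Gamma(α + n/2, β + Σ(xᵢ−μ)²/2).
Σ(xᵢ−μ)² = (-1.45)² + (1.30)² + (-4.52)² + (-4.11)² + (1.78)² + (1.36)² + (4.70)² + (2.74)² + (1.95)² + (0.46)² + (-4.80)² = 102.7847.
Posterior: Inv-Gamma(9.38 + 11/2, 4.79 + 102.7847/2) = Inv-Gamma(14.88, 56.18235).
Mode = β/(α+1) = 56.18235/15.88 = 3.5379.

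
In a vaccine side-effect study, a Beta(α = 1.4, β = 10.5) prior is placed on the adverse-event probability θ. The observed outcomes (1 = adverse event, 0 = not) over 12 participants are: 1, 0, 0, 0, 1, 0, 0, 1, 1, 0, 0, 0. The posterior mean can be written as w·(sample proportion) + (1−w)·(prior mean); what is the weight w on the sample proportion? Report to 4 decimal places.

0.5021

The Beta prior is conjugate to a Binomial/Bernoulli likelihood; the update adds successes to α and failures to β.
Posterior mean = (α₀+k)/(α₀+β₀+n) = [n/(α₀+β₀+n)]·(k/n) + [(α₀+β₀)/(α₀+β₀+n)]·α₀/(α₀+β₀), so only n and the prior enter the weight.
The weight on the data is w = n/(α₀+β₀+n) = 12/(1.4+10.5+12) = 12/23.9 = 0.5021.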